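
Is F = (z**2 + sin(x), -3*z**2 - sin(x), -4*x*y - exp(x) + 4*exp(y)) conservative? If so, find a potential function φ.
No, ∇×F = (-4*x + 6*z + 4*exp(y), 4*y + 2*z + exp(x), -cos(x)) ≠ 0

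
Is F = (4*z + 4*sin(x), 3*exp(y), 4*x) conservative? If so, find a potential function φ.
Yes, F is conservative. φ = 4*x*z + 3*exp(y) - 4*cos(x)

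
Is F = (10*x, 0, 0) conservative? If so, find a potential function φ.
Yes, F is conservative. φ = 5*x**2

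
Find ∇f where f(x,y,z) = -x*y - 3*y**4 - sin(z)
(-y, -x - 12*y**3, -cos(z))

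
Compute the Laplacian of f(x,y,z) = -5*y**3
-30*y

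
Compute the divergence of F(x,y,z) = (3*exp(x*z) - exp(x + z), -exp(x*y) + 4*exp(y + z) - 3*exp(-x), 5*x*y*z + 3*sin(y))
5*x*y - x*exp(x*y) + 3*z*exp(x*z) - exp(x + z) + 4*exp(y + z)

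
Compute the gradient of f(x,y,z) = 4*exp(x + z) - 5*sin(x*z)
(-5*z*cos(x*z) + 4*exp(x + z), 0, -5*x*cos(x*z) + 4*exp(x + z))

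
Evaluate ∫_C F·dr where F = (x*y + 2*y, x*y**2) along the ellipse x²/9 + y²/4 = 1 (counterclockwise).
-6*pi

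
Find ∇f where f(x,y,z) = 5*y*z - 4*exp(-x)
(4*exp(-x), 5*z, 5*y)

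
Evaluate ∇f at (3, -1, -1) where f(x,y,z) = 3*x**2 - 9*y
(18, -9, 0)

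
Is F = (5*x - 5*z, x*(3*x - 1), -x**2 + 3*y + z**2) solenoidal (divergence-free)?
No, ∇·F = 2*z + 5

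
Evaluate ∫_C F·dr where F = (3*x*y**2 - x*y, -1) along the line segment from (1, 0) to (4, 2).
28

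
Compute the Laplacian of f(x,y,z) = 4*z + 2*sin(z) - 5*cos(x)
-2*sin(z) + 5*cos(x)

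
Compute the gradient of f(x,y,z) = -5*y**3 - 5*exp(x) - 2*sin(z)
(-5*exp(x), -15*y**2, -2*cos(z))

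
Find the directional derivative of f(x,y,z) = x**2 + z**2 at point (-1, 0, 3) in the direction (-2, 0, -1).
-2*sqrt(5)/5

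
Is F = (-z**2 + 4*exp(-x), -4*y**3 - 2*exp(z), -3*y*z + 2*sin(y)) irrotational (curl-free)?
No, ∇×F = (-3*z + 2*exp(z) + 2*cos(y), -2*z, 0)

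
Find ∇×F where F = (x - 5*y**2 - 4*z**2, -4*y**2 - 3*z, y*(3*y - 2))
(6*y + 1, -8*z, 10*y)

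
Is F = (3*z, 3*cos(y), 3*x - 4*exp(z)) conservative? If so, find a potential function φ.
Yes, F is conservative. φ = 3*x*z - 4*exp(z) + 3*sin(y)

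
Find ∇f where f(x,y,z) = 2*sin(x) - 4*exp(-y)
(2*cos(x), 4*exp(-y), 0)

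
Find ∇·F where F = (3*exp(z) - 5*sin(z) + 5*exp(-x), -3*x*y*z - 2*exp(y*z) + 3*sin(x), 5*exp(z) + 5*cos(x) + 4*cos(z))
-3*x*z - 2*z*exp(y*z) + 5*exp(z) - 4*sin(z) - 5*exp(-x)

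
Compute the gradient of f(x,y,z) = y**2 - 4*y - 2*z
(0, 2*y - 4, -2)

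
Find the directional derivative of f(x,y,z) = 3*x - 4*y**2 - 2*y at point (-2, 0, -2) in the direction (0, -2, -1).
4*sqrt(5)/5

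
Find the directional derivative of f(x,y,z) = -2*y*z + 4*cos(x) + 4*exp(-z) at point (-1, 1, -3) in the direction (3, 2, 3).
3*sqrt(22)*(-2*exp(3) + 1 + 2*sin(1))/11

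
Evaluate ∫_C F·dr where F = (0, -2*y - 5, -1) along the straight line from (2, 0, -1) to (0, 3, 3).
-28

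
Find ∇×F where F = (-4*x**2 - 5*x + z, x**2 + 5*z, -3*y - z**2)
(-8, 1, 2*x)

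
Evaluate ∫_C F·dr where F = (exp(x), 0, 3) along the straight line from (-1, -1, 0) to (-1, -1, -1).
-3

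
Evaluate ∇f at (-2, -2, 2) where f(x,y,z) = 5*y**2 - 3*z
(0, -20, -3)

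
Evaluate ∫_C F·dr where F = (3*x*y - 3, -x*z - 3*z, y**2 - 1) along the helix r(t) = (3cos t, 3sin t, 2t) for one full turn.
2*pi*(7 - 9*pi)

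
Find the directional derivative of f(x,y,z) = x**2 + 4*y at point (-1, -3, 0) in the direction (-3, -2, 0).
-2*sqrt(13)/13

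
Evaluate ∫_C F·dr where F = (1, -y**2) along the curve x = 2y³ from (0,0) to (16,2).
40/3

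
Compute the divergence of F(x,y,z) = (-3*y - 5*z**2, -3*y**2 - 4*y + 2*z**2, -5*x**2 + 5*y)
-6*y - 4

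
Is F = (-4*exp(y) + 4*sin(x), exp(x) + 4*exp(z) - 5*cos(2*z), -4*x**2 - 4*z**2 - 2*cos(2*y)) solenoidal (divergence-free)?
No, ∇·F = -8*z + 4*cos(x)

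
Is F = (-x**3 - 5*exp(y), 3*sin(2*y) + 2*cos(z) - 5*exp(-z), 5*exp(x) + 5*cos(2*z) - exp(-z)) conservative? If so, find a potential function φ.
No, ∇×F = (2*sin(z) - 5*exp(-z), -5*exp(x), 5*exp(y)) ≠ 0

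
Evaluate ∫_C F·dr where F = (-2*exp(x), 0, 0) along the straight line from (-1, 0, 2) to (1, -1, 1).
-4*sinh(1)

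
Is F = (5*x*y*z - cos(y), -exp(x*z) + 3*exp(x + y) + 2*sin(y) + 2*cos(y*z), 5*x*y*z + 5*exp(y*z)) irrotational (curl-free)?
No, ∇×F = (5*x*z + x*exp(x*z) + 2*y*sin(y*z) + 5*z*exp(y*z), 5*y*(x - z), -5*x*z - z*exp(x*z) + 3*exp(x + y) - sin(y))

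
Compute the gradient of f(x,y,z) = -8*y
(0, -8, 0)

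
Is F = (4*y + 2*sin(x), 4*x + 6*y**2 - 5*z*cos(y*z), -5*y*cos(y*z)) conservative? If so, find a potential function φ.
Yes, F is conservative. φ = 4*x*y + 2*y**3 - 5*sin(y*z) - 2*cos(x)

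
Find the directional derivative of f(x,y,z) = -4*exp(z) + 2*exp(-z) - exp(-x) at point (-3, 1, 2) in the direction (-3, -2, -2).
sqrt(17)*(-3*exp(5) + 4 + 8*exp(4))*exp(-2)/17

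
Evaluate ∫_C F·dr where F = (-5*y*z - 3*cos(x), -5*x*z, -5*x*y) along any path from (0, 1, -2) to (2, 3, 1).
-30 - 3*sin(2)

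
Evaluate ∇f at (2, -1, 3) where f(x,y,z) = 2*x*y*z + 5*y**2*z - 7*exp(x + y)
(-7*E - 6, -7*E - 18, 1)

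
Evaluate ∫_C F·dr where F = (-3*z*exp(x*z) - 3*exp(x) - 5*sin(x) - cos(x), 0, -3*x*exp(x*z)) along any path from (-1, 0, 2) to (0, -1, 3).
-5*cos(1) - 1 - sin(1) + 3*exp(-2) + 3*exp(-1)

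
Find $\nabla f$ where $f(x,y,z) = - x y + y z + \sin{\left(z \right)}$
(-y, -x + z, y + cos(z))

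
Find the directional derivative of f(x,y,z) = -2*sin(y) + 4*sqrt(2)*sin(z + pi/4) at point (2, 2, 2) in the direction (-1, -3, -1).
2*sqrt(11)*(cos(2) + 2*sin(2))/11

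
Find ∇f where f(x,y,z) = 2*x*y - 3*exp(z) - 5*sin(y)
(2*y, 2*x - 5*cos(y), -3*exp(z))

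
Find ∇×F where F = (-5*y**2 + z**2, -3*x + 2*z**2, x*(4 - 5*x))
(-4*z, 10*x + 2*z - 4, 10*y - 3)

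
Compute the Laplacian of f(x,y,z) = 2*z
0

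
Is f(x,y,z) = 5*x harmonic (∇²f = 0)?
Yes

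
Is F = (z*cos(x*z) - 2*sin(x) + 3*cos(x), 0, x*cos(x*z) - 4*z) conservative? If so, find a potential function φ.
Yes, F is conservative. φ = -2*z**2 + 3*sin(x) + sin(x*z) + 2*cos(x)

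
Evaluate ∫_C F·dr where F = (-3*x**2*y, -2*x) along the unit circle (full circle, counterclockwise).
-5*pi/4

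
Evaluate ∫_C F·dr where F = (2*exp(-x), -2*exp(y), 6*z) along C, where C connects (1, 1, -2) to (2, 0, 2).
-2 - 2*exp(-2) + 2*exp(-1) + 2*E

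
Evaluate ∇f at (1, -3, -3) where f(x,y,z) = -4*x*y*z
(-36, 12, 12)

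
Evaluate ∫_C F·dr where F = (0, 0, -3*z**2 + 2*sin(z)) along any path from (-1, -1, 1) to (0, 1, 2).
-7 - 2*cos(2) + 2*cos(1)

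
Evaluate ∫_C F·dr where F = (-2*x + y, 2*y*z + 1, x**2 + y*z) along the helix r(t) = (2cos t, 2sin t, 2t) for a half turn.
6*pi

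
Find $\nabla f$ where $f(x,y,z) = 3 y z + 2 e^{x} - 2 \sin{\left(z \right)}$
(2*exp(x), 3*z, 3*y - 2*cos(z))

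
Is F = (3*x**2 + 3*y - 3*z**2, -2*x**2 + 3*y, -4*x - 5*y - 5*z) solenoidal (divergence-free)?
No, ∇·F = 6*x - 2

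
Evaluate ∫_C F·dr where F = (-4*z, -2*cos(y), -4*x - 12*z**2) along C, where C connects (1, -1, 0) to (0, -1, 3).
-108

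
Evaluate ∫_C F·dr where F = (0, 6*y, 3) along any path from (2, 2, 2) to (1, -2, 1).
-3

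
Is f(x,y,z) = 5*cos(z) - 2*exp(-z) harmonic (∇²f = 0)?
No, ∇²f = -5*cos(z) - 2*exp(-z)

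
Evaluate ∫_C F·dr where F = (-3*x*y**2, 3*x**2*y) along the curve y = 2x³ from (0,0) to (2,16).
768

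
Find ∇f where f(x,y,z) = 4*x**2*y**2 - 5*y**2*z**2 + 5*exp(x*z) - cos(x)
(8*x*y**2 + 5*z*exp(x*z) + sin(x), 2*y*(4*x**2 - 5*z**2), 5*x*exp(x*z) - 10*y**2*z)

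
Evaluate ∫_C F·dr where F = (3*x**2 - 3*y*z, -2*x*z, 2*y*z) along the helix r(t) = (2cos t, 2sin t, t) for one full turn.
4*pi*(-2 + pi)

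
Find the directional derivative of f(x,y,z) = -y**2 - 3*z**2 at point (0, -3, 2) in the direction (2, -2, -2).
2*sqrt(3)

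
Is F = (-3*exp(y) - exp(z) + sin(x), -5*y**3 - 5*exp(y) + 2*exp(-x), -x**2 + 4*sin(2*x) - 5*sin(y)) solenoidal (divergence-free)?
No, ∇·F = -15*y**2 - 5*exp(y) + cos(x)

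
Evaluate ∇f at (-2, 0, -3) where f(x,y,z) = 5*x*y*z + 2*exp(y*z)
(0, 24, 0)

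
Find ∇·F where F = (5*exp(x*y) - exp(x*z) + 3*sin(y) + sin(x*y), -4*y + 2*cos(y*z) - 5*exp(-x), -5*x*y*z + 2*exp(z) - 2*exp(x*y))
-5*x*y + 5*y*exp(x*y) + y*cos(x*y) - z*exp(x*z) - 2*z*sin(y*z) + 2*exp(z) - 4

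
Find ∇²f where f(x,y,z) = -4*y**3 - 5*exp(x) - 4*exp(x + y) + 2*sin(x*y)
-2*x**2*sin(x*y) - 2*y**2*sin(x*y) - 24*y - 5*exp(x) - 8*exp(x + y)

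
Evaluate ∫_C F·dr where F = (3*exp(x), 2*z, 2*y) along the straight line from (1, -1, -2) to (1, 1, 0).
-4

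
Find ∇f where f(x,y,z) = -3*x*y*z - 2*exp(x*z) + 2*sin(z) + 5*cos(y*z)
(z*(-3*y - 2*exp(x*z)), -z*(3*x + 5*sin(y*z)), -3*x*y - 2*x*exp(x*z) - 5*y*sin(y*z) + 2*cos(z))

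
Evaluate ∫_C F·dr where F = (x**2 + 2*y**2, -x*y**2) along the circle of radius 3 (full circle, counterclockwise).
-81*pi/4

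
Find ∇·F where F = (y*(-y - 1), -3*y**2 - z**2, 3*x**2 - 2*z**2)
-6*y - 4*z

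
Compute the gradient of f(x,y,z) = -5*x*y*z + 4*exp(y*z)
(-5*y*z, z*(-5*x + 4*exp(y*z)), y*(-5*x + 4*exp(y*z)))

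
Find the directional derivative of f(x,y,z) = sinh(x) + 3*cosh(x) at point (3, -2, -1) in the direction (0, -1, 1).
0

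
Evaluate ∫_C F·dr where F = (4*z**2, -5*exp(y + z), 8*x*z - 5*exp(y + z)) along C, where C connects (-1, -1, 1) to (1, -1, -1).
13 - 5*exp(-2)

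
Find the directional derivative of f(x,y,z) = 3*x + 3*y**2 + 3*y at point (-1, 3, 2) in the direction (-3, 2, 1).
33*sqrt(14)/14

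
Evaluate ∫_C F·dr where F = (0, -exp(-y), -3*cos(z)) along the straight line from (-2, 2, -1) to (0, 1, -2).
(-1 + 3*(-sin(1) + sin(2))*exp(2) + E)*exp(-2)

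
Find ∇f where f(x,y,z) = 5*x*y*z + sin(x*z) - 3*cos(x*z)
(z*(5*y + 3*sin(x*z) + cos(x*z)), 5*x*z, x*(5*y + 3*sin(x*z) + cos(x*z)))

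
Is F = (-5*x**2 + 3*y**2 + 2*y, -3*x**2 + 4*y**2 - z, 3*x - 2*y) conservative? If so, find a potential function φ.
No, ∇×F = (-1, -3, -6*x - 6*y - 2) ≠ 0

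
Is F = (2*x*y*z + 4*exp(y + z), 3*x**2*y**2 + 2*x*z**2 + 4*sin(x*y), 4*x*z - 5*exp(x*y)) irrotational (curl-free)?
No, ∇×F = (x*(-4*z - 5*exp(x*y)), 2*x*y + 5*y*exp(x*y) - 4*z + 4*exp(y + z), 6*x*y**2 - 2*x*z + 4*y*cos(x*y) + 2*z**2 - 4*exp(y + z))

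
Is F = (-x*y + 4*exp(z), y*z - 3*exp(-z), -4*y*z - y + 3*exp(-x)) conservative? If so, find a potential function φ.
No, ∇×F = (-y - 4*z - 1 - 3*exp(-z), 4*exp(z) + 3*exp(-x), x) ≠ 0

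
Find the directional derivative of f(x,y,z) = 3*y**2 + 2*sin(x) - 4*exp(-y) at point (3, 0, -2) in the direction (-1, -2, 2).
-8/3 - 2*cos(3)/3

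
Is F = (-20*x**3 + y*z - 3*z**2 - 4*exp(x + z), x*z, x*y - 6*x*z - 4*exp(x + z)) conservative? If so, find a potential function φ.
Yes, F is conservative. φ = -5*x**4 + x*y*z - 3*x*z**2 - 4*exp(x + z)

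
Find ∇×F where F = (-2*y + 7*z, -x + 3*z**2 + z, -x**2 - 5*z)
(-6*z - 1, 2*x + 7, 1)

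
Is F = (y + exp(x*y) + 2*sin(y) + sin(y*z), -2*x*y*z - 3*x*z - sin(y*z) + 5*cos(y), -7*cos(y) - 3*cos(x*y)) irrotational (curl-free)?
No, ∇×F = (2*x*y + 3*x*sin(x*y) + 3*x + y*cos(y*z) + 7*sin(y), y*(-3*sin(x*y) + cos(y*z)), -x*exp(x*y) - 2*y*z - z*cos(y*z) - 3*z - 2*cos(y) - 1)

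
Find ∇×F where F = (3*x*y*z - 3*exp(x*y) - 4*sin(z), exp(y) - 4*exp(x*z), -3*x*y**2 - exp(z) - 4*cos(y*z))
(-6*x*y + 4*x*exp(x*z) + 4*z*sin(y*z), 3*x*y + 3*y**2 - 4*cos(z), -3*x*z + 3*x*exp(x*y) - 4*z*exp(x*z))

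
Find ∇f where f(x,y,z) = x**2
(2*x, 0, 0)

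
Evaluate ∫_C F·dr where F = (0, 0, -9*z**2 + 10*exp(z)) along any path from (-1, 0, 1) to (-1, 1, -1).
6 - 20*sinh(1)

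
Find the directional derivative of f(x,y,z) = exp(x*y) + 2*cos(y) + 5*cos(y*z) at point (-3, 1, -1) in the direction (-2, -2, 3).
sqrt(17)*(4 + 29*exp(3)*sin(1))*exp(-3)/17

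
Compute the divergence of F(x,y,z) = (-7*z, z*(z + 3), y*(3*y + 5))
0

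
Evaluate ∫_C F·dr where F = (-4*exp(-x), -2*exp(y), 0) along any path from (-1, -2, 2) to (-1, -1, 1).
2*(1 - E)*exp(-2)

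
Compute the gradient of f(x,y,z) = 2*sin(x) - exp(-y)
(2*cos(x), exp(-y), 0)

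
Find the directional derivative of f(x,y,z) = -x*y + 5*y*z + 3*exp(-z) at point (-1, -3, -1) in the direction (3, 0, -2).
sqrt(13)*(6*E/13 + 3)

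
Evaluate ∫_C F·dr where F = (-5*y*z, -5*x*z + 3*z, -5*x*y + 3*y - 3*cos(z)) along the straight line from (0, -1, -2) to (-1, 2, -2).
-38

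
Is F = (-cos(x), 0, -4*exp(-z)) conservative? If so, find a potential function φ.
Yes, F is conservative. φ = -sin(x) + 4*exp(-z)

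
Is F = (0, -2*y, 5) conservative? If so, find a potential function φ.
Yes, F is conservative. φ = -y**2 + 5*z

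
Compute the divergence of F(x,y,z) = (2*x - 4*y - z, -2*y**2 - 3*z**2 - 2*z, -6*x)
2 - 4*y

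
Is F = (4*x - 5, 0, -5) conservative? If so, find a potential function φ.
Yes, F is conservative. φ = 2*x**2 - 5*x - 5*z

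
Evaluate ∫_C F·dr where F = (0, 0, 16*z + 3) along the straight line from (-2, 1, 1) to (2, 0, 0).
-11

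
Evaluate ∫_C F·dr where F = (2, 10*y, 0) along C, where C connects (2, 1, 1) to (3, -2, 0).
17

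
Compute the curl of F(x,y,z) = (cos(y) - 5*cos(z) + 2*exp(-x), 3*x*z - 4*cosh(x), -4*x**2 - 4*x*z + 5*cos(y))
(-3*x - 5*sin(y), 8*x + 4*z + 5*sin(z), 3*z + sin(y) - 4*sinh(x))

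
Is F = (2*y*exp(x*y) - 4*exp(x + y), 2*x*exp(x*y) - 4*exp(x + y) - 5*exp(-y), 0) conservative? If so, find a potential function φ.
Yes, F is conservative. φ = 2*exp(x*y) - 4*exp(x + y) + 5*exp(-y)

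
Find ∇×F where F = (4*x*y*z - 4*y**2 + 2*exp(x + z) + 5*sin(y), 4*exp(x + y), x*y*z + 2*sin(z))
(x*z, 4*x*y - y*z + 2*exp(x + z), -4*x*z + 8*y + 4*exp(x + y) - 5*cos(y))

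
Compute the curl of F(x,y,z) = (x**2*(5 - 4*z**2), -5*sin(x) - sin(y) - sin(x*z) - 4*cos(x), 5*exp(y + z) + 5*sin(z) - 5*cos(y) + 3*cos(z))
(x*cos(x*z) + 5*exp(y + z) + 5*sin(y), -8*x**2*z, -z*cos(x*z) + 4*sin(x) - 5*cos(x))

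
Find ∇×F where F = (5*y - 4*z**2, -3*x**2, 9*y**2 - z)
(18*y, -8*z, -6*x - 5)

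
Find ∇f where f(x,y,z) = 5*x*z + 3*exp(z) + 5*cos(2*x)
(5*z - 10*sin(2*x), 0, 5*x + 3*exp(z))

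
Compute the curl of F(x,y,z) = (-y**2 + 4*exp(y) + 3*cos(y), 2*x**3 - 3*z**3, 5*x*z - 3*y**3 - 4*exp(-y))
(-9*y**2 + 9*z**2 + 4*exp(-y), -5*z, 6*x**2 + 2*y - 4*exp(y) + 3*sin(y))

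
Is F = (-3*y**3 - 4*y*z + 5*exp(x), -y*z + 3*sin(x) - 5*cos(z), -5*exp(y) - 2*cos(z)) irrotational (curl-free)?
No, ∇×F = (y - 5*exp(y) - 5*sin(z), -4*y, 9*y**2 + 4*z + 3*cos(x))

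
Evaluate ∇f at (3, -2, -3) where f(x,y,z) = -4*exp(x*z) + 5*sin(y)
(12*exp(-9), 5*cos(2), -12*exp(-9))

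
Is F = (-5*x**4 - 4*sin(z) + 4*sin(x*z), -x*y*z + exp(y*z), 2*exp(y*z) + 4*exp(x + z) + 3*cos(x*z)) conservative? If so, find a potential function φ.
No, ∇×F = (x*y - y*exp(y*z) + 2*z*exp(y*z), 4*x*cos(x*z) + 3*z*sin(x*z) - 4*exp(x + z) - 4*cos(z), -y*z) ≠ 0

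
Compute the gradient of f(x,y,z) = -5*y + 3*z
(0, -5, 3)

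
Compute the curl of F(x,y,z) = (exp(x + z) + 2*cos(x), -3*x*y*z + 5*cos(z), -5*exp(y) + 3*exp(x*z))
(3*x*y - 5*exp(y) + 5*sin(z), -3*z*exp(x*z) + exp(x + z), -3*y*z)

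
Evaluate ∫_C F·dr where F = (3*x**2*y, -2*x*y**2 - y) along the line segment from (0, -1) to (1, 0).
1/12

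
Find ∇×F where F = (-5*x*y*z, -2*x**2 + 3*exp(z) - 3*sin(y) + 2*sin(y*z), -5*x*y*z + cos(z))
(-5*x*z - 2*y*cos(y*z) - 3*exp(z), 5*y*(-x + z), x*(5*z - 4))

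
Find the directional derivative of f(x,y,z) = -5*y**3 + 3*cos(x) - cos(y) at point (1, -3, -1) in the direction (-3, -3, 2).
3*sqrt(22)*(sin(3) + 3*sin(1) + 135)/22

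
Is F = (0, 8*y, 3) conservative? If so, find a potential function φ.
Yes, F is conservative. φ = 4*y**2 + 3*z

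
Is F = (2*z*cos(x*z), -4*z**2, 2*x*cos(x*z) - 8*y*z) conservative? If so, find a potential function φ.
Yes, F is conservative. φ = -4*y*z**2 + 2*sin(x*z)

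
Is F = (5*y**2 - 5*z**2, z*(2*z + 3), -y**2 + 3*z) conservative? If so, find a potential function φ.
No, ∇×F = (-2*y - 4*z - 3, -10*z, -10*y) ≠ 0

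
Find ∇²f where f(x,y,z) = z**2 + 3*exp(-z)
2 + 3*exp(-z)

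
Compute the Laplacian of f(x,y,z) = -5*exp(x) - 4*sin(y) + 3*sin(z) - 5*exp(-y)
-5*exp(x) + 4*sin(y) - 3*sin(z) - 5*exp(-y)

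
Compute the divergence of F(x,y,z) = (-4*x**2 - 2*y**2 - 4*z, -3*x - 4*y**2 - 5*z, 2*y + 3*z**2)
-8*x - 8*y + 6*z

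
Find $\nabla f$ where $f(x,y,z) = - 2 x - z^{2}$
(-2, 0, -2*z)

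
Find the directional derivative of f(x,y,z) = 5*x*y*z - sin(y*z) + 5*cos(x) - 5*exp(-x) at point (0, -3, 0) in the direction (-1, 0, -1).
-4*sqrt(2)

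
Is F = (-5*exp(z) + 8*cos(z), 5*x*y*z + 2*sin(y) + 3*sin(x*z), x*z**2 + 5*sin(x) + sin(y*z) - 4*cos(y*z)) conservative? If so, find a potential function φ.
No, ∇×F = (-5*x*y - 3*x*cos(x*z) + 4*z*sin(y*z) + z*cos(y*z), -z**2 - 5*exp(z) - 8*sin(z) - 5*cos(x), z*(5*y + 3*cos(x*z))) ≠ 0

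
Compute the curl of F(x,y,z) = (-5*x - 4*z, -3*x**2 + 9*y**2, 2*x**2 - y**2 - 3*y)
(-2*y - 3, -4*x - 4, -6*x)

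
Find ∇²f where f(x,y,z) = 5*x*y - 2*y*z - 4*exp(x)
-4*exp(x)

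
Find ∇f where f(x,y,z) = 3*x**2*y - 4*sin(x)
(6*x*y - 4*cos(x), 3*x**2, 0)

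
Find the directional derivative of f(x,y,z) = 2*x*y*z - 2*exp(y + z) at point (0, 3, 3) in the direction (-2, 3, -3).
-18*sqrt(22)/11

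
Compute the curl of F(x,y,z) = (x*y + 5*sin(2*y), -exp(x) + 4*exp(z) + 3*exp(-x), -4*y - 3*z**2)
(-4*exp(z) - 4, 0, -x - exp(x) - 10*cos(2*y) - 3*exp(-x))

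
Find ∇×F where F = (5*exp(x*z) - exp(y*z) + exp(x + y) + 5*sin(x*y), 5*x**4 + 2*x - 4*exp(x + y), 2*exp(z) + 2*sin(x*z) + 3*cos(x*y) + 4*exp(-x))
(-3*x*sin(x*y), 5*x*exp(x*z) - y*exp(y*z) + 3*y*sin(x*y) - 2*z*cos(x*z) + 4*exp(-x), 20*x**3 - 5*x*cos(x*y) + z*exp(y*z) - 5*exp(x + y) + 2)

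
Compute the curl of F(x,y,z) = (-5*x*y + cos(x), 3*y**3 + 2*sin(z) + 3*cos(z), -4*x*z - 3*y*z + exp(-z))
(-3*z + 3*sin(z) - 2*cos(z), 4*z, 5*x)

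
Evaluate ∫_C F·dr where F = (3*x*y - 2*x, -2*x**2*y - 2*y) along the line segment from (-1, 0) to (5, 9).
-753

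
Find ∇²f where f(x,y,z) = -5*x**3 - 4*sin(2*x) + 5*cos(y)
-30*x + 16*sin(2*x) - 5*cos(y)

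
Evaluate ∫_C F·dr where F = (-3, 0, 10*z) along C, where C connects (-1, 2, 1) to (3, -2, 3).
28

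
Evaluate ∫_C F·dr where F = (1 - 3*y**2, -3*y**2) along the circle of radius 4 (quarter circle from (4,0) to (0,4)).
60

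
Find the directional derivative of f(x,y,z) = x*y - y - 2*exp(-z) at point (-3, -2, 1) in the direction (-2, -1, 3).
sqrt(14)*(3 + 4*E)*exp(-1)/7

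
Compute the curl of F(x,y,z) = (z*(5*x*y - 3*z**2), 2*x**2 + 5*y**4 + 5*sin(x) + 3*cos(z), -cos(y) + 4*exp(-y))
(sin(y) + 3*sin(z) - 4*exp(-y), 5*x*y - 9*z**2, -5*x*z + 4*x + 5*cos(x))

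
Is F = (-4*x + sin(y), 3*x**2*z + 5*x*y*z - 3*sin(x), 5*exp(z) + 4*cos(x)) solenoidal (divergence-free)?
No, ∇·F = 5*x*z + 5*exp(z) - 4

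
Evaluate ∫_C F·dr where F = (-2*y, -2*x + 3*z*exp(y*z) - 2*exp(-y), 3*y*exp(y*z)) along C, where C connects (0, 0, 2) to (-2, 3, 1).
7 + sinh(3) + 5*cosh(3)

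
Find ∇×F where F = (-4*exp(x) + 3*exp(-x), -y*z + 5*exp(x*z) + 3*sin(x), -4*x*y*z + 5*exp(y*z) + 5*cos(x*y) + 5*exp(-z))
(-4*x*z - 5*x*exp(x*z) - 5*x*sin(x*y) + y + 5*z*exp(y*z), y*(4*z + 5*sin(x*y)), 5*z*exp(x*z) + 3*cos(x))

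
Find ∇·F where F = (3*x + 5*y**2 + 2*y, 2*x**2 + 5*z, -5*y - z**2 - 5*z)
-2*z - 2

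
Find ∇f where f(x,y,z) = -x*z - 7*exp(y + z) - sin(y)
(-z, -7*exp(y + z) - cos(y), -x - 7*exp(y + z))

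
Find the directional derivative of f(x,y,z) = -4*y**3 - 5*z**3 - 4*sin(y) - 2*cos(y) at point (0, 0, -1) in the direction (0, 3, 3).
-19*sqrt(2)/2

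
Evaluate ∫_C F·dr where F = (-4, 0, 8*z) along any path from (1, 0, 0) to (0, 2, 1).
8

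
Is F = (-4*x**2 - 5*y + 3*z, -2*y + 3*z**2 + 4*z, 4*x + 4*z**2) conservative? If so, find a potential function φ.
No, ∇×F = (-6*z - 4, -1, 5) ≠ 0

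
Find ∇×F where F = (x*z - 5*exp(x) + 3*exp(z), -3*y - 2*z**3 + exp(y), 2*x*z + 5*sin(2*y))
(6*z**2 + 10*cos(2*y), x - 2*z + 3*exp(z), 0)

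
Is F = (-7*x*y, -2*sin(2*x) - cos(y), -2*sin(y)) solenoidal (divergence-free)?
No, ∇·F = -7*y + sin(y)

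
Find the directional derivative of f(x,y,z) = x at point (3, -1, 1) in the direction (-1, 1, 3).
-sqrt(11)/11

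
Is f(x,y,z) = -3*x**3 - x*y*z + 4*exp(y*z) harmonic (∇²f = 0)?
No, ∇²f = -18*x + 4*y**2*exp(y*z) + 4*z**2*exp(y*z)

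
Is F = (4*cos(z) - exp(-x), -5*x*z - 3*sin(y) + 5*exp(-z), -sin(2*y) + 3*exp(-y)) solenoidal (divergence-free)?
No, ∇·F = -3*cos(y) + exp(-x)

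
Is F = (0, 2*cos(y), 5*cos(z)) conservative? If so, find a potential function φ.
Yes, F is conservative. φ = 2*sin(y) + 5*sin(z)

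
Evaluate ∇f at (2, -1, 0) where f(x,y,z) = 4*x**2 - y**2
(16, 2, 0)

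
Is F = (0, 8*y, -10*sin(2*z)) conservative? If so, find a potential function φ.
Yes, F is conservative. φ = 4*y**2 + 5*cos(2*z)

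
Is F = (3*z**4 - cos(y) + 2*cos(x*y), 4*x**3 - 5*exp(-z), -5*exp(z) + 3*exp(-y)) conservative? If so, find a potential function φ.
No, ∇×F = (-5*exp(-z) - 3*exp(-y), 12*z**3, 12*x**2 + 2*x*sin(x*y) - sin(y)) ≠ 0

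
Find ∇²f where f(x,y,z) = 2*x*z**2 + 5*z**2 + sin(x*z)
-x**2*sin(x*z) + 4*x - z**2*sin(x*z) + 10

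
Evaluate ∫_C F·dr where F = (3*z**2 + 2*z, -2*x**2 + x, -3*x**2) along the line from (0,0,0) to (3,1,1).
-15/2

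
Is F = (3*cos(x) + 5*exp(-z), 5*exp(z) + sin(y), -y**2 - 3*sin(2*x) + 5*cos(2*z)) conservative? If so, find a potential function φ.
No, ∇×F = (-2*y - 5*exp(z), 6*cos(2*x) - 5*exp(-z), 0) ≠ 0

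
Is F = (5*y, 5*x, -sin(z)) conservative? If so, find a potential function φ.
Yes, F is conservative. φ = 5*x*y + cos(z)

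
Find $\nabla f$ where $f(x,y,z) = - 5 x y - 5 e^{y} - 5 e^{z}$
(-5*y, -5*x - 5*exp(y), -5*exp(z))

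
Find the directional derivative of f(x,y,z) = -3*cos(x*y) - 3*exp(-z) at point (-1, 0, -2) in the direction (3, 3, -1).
-3*sqrt(19)*exp(2)/19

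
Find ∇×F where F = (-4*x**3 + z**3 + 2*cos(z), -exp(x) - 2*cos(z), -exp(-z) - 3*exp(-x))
(-2*sin(z), 3*z**2 - 2*sin(z) - 3*exp(-x), -exp(x))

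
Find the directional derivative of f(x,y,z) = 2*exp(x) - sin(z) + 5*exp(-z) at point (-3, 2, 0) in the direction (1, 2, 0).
2*sqrt(5)*exp(-3)/5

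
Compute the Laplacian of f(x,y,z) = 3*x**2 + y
6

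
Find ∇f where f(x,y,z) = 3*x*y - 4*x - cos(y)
(3*y - 4, 3*x + sin(y), 0)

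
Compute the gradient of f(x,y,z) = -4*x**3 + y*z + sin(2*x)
(-12*x**2 + 2*cos(2*x), z, y)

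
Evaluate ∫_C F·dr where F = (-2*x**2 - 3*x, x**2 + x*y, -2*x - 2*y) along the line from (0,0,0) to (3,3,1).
-39/2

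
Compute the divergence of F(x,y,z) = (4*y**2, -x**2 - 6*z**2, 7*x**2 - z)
-1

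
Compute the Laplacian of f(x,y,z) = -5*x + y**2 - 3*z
2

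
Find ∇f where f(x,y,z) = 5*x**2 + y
(10*x, 1, 0)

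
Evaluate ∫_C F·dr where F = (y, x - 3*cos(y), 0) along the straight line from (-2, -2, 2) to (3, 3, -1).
-3*sin(2) - 3*sin(3) + 5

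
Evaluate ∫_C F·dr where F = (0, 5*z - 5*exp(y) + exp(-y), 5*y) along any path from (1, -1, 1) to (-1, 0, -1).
-1 + 5*exp(-1) + E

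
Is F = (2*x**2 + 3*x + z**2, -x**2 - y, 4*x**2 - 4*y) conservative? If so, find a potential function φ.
No, ∇×F = (-4, -8*x + 2*z, -2*x) ≠ 0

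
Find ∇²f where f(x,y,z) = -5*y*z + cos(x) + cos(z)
-cos(x) - cos(z)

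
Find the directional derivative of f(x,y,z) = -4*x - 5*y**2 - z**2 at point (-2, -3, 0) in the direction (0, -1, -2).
-6*sqrt(5)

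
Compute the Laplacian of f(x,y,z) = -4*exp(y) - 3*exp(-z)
-4*exp(y) - 3*exp(-z)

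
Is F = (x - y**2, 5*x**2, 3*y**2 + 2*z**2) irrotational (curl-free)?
No, ∇×F = (6*y, 0, 10*x + 2*y)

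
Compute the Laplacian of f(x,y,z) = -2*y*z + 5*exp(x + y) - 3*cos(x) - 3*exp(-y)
10*exp(x + y) + 3*cos(x) - 3*exp(-y)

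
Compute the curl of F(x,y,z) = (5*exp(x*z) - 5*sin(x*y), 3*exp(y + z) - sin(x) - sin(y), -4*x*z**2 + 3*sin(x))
(-3*exp(y + z), 5*x*exp(x*z) + 4*z**2 - 3*cos(x), 5*x*cos(x*y) - cos(x))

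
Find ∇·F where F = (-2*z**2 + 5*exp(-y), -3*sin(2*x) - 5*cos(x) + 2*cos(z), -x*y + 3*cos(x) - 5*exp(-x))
0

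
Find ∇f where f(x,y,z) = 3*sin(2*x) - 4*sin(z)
(6*cos(2*x), 0, -4*cos(z))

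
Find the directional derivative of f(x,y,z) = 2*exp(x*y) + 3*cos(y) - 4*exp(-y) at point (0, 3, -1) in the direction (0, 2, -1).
2*sqrt(5)*(-3*exp(3)*sin(3) + 4)*exp(-3)/5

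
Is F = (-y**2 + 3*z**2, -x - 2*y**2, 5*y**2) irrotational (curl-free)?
No, ∇×F = (10*y, 6*z, 2*y - 1)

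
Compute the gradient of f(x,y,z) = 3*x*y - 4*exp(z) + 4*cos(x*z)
(3*y - 4*z*sin(x*z), 3*x, -4*x*sin(x*z) - 4*exp(z))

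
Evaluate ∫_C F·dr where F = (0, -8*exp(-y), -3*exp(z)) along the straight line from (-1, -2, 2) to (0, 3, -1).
(-5*exp(5) - 3*exp(2) + 8)*exp(-3)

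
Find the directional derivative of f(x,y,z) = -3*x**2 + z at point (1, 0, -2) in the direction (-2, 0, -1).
11*sqrt(5)/5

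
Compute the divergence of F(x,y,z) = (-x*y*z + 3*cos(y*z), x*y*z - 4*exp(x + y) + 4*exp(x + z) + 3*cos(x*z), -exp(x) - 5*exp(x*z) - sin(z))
x*z - 5*x*exp(x*z) - y*z - 4*exp(x + y) - cos(z)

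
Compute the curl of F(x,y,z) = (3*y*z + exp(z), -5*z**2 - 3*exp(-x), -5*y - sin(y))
(10*z - cos(y) - 5, 3*y + exp(z), -3*z + 3*exp(-x))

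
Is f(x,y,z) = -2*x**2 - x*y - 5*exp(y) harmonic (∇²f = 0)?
No, ∇²f = -5*exp(y) - 4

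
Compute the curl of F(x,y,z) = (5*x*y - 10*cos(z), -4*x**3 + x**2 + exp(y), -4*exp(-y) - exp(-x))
(4*exp(-y), 10*sin(z) - exp(-x), 3*x*(-4*x - 1))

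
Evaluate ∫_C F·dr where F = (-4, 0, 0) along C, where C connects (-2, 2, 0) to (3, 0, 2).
-20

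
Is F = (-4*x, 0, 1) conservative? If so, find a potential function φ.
Yes, F is conservative. φ = -2*x**2 + z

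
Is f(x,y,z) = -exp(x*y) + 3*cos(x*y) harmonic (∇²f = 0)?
No, ∇²f = (-x**2 - y**2)*(exp(x*y) + 3*cos(x*y))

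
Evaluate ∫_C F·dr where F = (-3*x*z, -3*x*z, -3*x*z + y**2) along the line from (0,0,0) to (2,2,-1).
14/3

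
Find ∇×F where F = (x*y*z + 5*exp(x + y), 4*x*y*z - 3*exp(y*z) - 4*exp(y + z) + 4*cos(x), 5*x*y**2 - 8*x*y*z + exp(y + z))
(6*x*y - 8*x*z + 3*y*exp(y*z) + 5*exp(y + z), y*(x - 5*y + 8*z), -x*z + 4*y*z - 5*exp(x + y) - 4*sin(x))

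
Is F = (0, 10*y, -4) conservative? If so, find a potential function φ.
Yes, F is conservative. φ = 5*y**2 - 4*z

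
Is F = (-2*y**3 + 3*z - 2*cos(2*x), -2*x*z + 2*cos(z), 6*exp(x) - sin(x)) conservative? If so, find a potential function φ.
No, ∇×F = (2*x + 2*sin(z), -6*exp(x) + cos(x) + 3, 6*y**2 - 2*z) ≠ 0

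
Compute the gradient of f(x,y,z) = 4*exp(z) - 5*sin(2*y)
(0, -10*cos(2*y), 4*exp(z))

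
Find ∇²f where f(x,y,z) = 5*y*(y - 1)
10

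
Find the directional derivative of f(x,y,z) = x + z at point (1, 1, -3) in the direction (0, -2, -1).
-sqrt(5)/5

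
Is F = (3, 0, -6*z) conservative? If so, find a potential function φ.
Yes, F is conservative. φ = 3*x - 3*z**2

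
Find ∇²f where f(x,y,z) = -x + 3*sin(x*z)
-3*(x**2 + z**2)*sin(x*z)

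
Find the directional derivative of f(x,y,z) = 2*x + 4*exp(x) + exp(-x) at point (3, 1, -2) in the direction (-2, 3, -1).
sqrt(14)*(-4*exp(6) - 2*exp(3) + 1)*exp(-3)/7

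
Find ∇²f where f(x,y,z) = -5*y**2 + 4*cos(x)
-4*cos(x) - 10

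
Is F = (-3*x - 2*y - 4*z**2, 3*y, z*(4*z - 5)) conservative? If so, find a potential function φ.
No, ∇×F = (0, -8*z, 2) ≠ 0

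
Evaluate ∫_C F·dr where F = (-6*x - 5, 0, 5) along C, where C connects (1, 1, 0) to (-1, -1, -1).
5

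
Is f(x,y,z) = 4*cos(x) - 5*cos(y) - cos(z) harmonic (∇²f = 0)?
No, ∇²f = -4*cos(x) + 5*cos(y) + cos(z)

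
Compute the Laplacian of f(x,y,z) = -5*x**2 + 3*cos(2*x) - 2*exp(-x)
24*sin(x)**2 - 22 - 2*exp(-x)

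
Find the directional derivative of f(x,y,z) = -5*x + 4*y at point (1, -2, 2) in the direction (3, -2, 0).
-23*sqrt(13)/13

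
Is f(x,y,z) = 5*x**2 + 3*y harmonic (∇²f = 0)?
No, ∇²f = 10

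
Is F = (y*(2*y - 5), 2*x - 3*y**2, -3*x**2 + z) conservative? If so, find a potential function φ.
No, ∇×F = (0, 6*x, 7 - 4*y) ≠ 0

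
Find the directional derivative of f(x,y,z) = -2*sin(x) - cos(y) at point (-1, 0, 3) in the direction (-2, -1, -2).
4*cos(1)/3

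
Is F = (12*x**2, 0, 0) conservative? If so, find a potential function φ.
Yes, F is conservative. φ = 4*x**3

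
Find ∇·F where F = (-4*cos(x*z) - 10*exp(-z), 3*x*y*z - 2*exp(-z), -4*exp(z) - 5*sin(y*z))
3*x*z - 5*y*cos(y*z) + 4*z*sin(x*z) - 4*exp(z)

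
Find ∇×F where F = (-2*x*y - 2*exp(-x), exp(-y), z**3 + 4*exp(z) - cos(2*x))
(0, -2*sin(2*x), 2*x)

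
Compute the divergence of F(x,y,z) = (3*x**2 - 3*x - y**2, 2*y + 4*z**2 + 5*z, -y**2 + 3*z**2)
6*x + 6*z - 1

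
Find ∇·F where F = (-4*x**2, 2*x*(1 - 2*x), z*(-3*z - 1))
-8*x - 6*z - 1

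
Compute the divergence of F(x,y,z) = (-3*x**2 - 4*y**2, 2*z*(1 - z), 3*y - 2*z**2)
-6*x - 4*z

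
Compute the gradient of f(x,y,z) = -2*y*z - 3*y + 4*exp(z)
(0, -2*z - 3, -2*y + 4*exp(z))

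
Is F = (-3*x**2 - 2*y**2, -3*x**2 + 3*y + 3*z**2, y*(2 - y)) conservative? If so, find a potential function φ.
No, ∇×F = (-2*y - 6*z + 2, 0, -6*x + 4*y) ≠ 0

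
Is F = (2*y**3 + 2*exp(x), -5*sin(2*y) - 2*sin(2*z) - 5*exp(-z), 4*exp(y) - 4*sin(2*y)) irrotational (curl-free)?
No, ∇×F = (4*exp(y) - 8*cos(2*y) + 4*cos(2*z) - 5*exp(-z), 0, -6*y**2)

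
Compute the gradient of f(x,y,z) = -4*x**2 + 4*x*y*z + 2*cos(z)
(-8*x + 4*y*z, 4*x*z, 4*x*y - 2*sin(z))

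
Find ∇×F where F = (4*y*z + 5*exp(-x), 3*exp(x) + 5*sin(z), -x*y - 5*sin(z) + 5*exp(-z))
(-x - 5*cos(z), 5*y, -4*z + 3*exp(x))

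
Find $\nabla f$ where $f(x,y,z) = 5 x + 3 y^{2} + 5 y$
(5, 6*y + 5, 0)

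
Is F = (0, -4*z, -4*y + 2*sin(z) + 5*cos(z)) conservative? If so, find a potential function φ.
Yes, F is conservative. φ = -4*y*z + 5*sin(z) - 2*cos(z)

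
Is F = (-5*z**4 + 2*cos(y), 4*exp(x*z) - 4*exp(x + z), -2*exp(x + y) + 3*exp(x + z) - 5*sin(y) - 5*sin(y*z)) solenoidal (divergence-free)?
No, ∇·F = -5*y*cos(y*z) + 3*exp(x + z)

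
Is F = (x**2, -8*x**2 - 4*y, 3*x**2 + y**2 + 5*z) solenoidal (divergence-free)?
No, ∇·F = 2*x + 1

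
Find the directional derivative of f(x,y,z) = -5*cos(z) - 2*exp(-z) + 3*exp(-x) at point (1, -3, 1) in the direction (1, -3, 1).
sqrt(11)*(-1 + 5*E*sin(1))*exp(-1)/11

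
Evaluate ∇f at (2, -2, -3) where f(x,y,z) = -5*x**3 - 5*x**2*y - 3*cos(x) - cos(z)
(-20 + 3*sin(2), -20, -sin(3))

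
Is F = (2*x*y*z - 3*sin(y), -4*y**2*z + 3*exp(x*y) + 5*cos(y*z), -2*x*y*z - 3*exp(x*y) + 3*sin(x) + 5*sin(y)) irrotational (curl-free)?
No, ∇×F = (-2*x*z - 3*x*exp(x*y) + 4*y**2 + 5*y*sin(y*z) + 5*cos(y), 2*x*y + 2*y*z + 3*y*exp(x*y) - 3*cos(x), -2*x*z + 3*y*exp(x*y) + 3*cos(y))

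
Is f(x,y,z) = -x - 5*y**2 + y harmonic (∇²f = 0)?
No, ∇²f = -10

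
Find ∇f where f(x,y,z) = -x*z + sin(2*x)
(-z + 2*cos(2*x), 0, -x)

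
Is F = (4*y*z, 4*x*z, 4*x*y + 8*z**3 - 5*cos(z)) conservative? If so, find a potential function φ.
Yes, F is conservative. φ = 4*x*y*z + 2*z**4 - 5*sin(z)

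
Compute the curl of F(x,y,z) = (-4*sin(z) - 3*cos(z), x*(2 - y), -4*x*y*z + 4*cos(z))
(-4*x*z, 4*y*z + 3*sin(z) - 4*cos(z), 2 - y)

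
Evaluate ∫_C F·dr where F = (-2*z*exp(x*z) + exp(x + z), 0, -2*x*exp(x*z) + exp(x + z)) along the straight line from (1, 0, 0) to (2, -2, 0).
-E + exp(2)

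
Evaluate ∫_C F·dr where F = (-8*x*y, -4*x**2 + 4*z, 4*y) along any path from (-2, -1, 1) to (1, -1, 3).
-20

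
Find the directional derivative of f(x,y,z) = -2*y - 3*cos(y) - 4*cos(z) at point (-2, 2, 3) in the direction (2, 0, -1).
-4*sqrt(5)*sin(3)/5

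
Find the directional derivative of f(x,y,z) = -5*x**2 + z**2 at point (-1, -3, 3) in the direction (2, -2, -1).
14/3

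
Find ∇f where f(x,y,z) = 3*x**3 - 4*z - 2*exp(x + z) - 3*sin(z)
(9*x**2 - 2*exp(x + z), 0, -2*exp(x + z) - 3*cos(z) - 4)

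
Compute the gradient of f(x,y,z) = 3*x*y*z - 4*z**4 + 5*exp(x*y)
(y*(3*z + 5*exp(x*y)), x*(3*z + 5*exp(x*y)), 3*x*y - 16*z**3)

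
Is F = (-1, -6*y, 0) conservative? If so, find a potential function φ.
Yes, F is conservative. φ = -x - 3*y**2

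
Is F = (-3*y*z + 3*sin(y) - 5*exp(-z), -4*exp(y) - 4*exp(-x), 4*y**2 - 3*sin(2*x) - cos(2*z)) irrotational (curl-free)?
No, ∇×F = (8*y, -3*y + 6*cos(2*x) + 5*exp(-z), 3*z - 3*cos(y) + 4*exp(-x))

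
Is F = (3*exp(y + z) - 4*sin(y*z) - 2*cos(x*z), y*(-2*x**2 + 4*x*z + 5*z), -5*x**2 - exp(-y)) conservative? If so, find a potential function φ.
No, ∇×F = (-4*x*y - 5*y + exp(-y), 2*x*sin(x*z) + 10*x - 4*y*cos(y*z) + 3*exp(y + z), -4*y*(x - z) + 4*z*cos(y*z) - 3*exp(y + z)) ≠ 0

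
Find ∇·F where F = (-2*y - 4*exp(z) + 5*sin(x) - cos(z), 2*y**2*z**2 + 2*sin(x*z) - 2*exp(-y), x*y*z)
x*y + 4*y*z**2 + 5*cos(x) + 2*exp(-y)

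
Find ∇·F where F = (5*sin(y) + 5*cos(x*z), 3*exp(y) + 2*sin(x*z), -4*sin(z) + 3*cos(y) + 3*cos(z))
-5*z*sin(x*z) + 3*exp(y) - 3*sin(z) - 4*cos(z)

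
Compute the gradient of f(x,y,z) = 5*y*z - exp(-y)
(0, 5*z + exp(-y), 5*y)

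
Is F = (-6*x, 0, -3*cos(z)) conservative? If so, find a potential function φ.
Yes, F is conservative. φ = -3*x**2 - 3*sin(z)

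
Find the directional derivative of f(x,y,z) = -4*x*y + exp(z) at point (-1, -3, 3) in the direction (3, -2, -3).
sqrt(22)*(28 - 3*exp(3))/22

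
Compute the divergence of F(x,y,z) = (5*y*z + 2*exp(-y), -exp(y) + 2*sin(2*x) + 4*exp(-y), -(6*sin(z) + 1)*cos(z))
-exp(y) + sin(z) - 6*cos(2*z) - 4*exp(-y)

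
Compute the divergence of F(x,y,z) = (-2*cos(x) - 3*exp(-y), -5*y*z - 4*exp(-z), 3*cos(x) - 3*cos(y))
-5*z + 2*sin(x)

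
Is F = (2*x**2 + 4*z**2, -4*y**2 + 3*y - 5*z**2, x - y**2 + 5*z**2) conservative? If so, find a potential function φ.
No, ∇×F = (-2*y + 10*z, 8*z - 1, 0) ≠ 0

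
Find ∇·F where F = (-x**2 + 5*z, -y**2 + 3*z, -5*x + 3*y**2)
-2*x - 2*y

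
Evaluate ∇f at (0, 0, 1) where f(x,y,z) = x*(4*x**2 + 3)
(3, 0, 0)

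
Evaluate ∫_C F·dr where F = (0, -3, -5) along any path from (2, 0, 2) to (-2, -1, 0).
13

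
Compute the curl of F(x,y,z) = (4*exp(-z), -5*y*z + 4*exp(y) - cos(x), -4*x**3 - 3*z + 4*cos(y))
(5*y - 4*sin(y), 12*x**2 - 4*exp(-z), sin(x))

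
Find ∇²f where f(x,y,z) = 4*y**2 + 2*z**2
12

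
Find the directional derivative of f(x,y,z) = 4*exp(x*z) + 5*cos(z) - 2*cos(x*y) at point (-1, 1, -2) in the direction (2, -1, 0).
-2*sqrt(5)*(3*sin(1) + 8*exp(2))/5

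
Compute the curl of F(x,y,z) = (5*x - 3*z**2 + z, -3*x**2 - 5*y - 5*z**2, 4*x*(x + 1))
(10*z, -8*x - 6*z - 3, -6*x)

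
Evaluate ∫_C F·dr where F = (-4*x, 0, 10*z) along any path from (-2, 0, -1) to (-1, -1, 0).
1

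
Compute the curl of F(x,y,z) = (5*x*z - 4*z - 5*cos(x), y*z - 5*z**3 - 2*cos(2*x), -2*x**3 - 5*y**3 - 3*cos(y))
(-15*y**2 - y + 15*z**2 + 3*sin(y), 6*x**2 + 5*x - 4, 4*sin(2*x))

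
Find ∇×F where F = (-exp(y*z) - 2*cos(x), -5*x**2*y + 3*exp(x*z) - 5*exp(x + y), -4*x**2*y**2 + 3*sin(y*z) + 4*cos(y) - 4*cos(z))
(-8*x**2*y - 3*x*exp(x*z) + 3*z*cos(y*z) - 4*sin(y), y*(8*x*y - exp(y*z)), -10*x*y + 3*z*exp(x*z) + z*exp(y*z) - 5*exp(x + y))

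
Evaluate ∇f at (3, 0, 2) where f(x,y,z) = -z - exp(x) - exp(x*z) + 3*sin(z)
(-2*exp(6) - exp(3), 0, -3*exp(6) + 3*cos(2) - 1)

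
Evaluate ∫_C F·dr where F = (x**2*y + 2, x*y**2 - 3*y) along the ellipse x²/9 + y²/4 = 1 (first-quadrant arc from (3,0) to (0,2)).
-12 - 15*pi/8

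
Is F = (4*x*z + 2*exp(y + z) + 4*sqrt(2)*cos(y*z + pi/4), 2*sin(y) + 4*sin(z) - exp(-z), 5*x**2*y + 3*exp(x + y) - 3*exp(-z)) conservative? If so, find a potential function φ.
No, ∇×F = (5*x**2 + 3*exp(x + y) - 4*cos(z) - exp(-z), -10*x*y + 4*x - 4*sqrt(2)*y*sin(y*z + pi/4) - 3*exp(x + y) + 2*exp(y + z), 4*sqrt(2)*z*sin(y*z + pi/4) - 2*exp(y + z)) ≠ 0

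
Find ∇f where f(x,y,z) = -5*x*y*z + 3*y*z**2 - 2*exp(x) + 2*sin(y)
(-5*y*z - 2*exp(x), -5*x*z + 3*z**2 + 2*cos(y), y*(-5*x + 6*z))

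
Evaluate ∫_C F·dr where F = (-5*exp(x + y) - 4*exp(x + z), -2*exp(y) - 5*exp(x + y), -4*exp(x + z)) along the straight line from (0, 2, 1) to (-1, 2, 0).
(-exp(2) - 4 + 5*exp(3))*exp(-1)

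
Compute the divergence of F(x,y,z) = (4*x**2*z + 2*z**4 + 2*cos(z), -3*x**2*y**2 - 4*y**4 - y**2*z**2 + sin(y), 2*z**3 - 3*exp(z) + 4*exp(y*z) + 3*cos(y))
-6*x**2*y + 8*x*z - 16*y**3 - 2*y*z**2 + 4*y*exp(y*z) + 6*z**2 - 3*exp(z) + cos(y)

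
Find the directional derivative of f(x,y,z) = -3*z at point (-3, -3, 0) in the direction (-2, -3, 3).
-9*sqrt(22)/22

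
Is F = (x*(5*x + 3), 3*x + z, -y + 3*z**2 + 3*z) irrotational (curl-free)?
No, ∇×F = (-2, 0, 3)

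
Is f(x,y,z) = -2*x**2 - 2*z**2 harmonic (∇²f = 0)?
No, ∇²f = -8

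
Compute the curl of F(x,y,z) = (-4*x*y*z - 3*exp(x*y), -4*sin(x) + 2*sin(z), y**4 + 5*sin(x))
(4*y**3 - 2*cos(z), -4*x*y - 5*cos(x), 4*x*z + 3*x*exp(x*y) - 4*cos(x))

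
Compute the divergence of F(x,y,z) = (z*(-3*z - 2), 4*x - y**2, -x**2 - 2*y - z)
-2*y - 1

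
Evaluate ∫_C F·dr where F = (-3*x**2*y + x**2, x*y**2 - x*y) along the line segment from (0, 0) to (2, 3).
-47/6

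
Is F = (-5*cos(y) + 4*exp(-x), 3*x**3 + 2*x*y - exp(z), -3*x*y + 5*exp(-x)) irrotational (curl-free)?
No, ∇×F = (-3*x + exp(z), 3*y + 5*exp(-x), 9*x**2 + 2*y - 5*sin(y))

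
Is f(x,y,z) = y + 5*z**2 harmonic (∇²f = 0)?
No, ∇²f = 10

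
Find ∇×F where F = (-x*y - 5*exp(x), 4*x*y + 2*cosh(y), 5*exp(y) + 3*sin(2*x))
(5*exp(y), -6*cos(2*x), x + 4*y)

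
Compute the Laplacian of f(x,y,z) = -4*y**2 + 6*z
-8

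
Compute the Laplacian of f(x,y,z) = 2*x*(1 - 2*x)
-8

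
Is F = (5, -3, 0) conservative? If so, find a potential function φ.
Yes, F is conservative. φ = 5*x - 3*y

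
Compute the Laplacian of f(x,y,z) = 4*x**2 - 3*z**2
2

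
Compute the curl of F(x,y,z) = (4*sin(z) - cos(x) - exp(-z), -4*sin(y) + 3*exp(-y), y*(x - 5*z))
(x - 5*z, -y + 4*cos(z) + exp(-z), 0)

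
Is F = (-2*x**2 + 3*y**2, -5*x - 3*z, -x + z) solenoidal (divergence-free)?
No, ∇·F = 1 - 4*x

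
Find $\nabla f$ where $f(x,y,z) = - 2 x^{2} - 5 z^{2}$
(-4*x, 0, -10*z)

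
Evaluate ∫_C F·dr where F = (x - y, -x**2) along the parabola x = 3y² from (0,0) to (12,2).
-8/5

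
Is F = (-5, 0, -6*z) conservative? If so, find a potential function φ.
Yes, F is conservative. φ = -5*x - 3*z**2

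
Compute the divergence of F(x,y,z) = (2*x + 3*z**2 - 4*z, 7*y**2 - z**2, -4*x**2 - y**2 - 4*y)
14*y + 2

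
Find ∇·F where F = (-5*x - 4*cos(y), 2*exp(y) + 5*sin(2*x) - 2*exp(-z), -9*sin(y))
2*exp(y) - 5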